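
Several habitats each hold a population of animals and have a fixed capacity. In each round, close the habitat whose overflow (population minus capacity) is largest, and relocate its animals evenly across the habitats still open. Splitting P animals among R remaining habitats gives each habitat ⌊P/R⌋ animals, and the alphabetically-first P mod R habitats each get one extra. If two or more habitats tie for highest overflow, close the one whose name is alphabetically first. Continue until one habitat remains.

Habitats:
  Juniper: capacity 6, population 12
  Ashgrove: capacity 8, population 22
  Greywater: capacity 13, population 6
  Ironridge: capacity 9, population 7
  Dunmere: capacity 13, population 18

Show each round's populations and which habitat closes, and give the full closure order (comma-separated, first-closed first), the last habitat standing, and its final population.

Round 1: Ashgrove=22 Dunmere=18 Greywater=6 Ironridge=7 Juniper=12 → close Ashgrove (overflow 14)
  22÷4 = 5 each, +1 to first 2
Round 2: Dunmere=24 Greywater=12 Ironridge=12 Juniper=17 → close Dunmere (overflow 11)
  24÷3 = 8 each, +1 to first 0
Round 3: Greywater=20 Ironridge=20 Juniper=25 → close Juniper (overflow 19)
  25÷2 = 12 each, +1 to first 1
Round 4: Greywater=33 Ironridge=32 → close Ironridge (overflow 23)
  32÷1 = 32 each, +1 to first 0

Closure order: Ashgrove, Dunmere, Juniper, Ironridge
Last habitat: Greywater with 65 animals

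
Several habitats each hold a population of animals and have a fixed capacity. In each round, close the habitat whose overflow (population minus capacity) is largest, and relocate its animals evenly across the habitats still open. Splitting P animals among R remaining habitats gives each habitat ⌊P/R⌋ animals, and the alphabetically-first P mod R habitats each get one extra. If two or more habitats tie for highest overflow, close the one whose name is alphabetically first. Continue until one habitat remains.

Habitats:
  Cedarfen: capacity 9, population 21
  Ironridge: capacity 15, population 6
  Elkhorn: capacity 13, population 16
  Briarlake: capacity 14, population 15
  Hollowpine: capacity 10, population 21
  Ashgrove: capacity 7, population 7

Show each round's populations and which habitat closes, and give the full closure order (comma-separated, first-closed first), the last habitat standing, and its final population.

Closure order: Cedarfen, Hollowpine, Elkhorn, Ashgrove, Briarlake
Last habitat: Ironridge with 86 animals

Round 1: Ashgrove=7 Briarlake=15 Cedarfen=21 Elkhorn=16 Hollowpine=21 Ironridge=6 → close Cedarfen (overflow 12)
  21÷5 = 4 each, +1 to first 1
Round 2: Ashgrove=12 Briarlake=19 Elkhorn=20 Hollowpine=25 Ironridge=10 → close Hollowpine (overflow 15)
  25÷4 = 6 each, +1 to first 1
Round 3: Ashgrove=19 Briarlake=25 Elkhorn=26 Ironridge=16 → close Elkhorn (overflow 13)
  26÷3 = 8 each, +1 to first 2
Round 4: Ashgrove=28 Briarlake=34 Ironridge=24 → close Ashgrove (overflow 21)
  28÷2 = 14 each, +1 to first 0
Round 5: Briarlake=48 Ironridge=38 → close Briarlake (overflow 34)
  48÷1 = 48 each, +1 to first 0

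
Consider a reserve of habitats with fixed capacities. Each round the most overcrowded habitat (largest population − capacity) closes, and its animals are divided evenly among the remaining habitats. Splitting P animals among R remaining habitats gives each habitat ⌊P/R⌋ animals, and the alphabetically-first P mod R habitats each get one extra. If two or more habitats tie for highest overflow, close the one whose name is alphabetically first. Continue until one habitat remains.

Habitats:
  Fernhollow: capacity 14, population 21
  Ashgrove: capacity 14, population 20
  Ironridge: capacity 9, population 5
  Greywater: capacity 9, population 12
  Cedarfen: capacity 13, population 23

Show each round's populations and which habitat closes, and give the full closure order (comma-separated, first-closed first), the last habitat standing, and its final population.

Round 1: Ashgrove=20 Cedarfen=23 Fernhollow=21 Greywater=12 Ironridge=5 → close Cedarfen (overflow 10)
  23÷4 = 5 each, +1 to first 3
Round 2: Ashgrove=26 Fernhollow=27 Greywater=18 Ironridge=10 → close Fernhollow (overflow 13)
  27÷3 = 9 each, +1 to first 0
Round 3: Ashgrove=35 Greywater=27 Ironridge=19 → close Ashgrove (overflow 21)
  35÷2 = 17 each, +1 to first 1
Round 4: Greywater=45 Ironridge=36 → close Greywater (overflow 36)
  45÷1 = 45 each, +1 to first 0

Closure order: Cedarfen, Fernhollow, Ashgrove, Greywater
Last habitat: Ironridge with 81 animals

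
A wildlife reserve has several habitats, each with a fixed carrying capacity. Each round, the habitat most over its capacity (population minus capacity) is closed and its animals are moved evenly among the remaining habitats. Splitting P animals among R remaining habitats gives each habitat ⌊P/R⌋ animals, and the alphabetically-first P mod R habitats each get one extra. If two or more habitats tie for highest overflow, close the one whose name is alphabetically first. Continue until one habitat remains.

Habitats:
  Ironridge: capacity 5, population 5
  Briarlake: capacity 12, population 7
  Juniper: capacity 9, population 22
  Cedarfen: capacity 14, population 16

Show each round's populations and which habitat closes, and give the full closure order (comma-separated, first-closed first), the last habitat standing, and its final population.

Round 1: Briarlake=7 Cedarfen=16 Ironridge=5 Juniper=22 → close Juniper (overflow 13)
  22÷3 = 7 each, +1 to first 1
Round 2: Briarlake=15 Cedarfen=23 Ironridge=12 → close Cedarfen (overflow 9)
  23÷2 = 11 each, +1 to first 1
Round 3: Briarlake=27 Ironridge=23 → close Ironridge (overflow 18)
  23÷1 = 23 each, +1 to first 0

Closure order: Juniper, Cedarfen, Ironridge
Last habitat: Briarlake with 50 animals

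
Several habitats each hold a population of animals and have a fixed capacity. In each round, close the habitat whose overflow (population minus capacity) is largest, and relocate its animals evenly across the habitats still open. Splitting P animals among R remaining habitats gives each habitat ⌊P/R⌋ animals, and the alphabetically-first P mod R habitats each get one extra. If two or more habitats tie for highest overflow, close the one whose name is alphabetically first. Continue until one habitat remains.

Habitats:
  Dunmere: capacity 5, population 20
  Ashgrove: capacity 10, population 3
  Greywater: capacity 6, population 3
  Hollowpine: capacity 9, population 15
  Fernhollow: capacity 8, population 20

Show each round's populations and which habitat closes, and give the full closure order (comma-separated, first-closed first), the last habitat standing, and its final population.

Closure order: Dunmere, Fernhollow, Hollowpine, Greywater
Last habitat: Ashgrove with 61 animals

Round 1: Ashgrove=3 Dunmere=20 Fernhollow=20 Greywater=3 Hollowpine=15 → close Dunmere (overflow 15)
  20÷4 = 5 each, +1 to first 0
Round 2: Ashgrove=8 Fernhollow=25 Greywater=8 Hollowpine=20 → close Fernhollow (overflow 17)
  25÷3 = 8 each, +1 to first 1
Round 3: Ashgrove=17 Greywater=16 Hollowpine=28 → close Hollowpine (overflow 19)
  28÷2 = 14 each, +1 to first 0
Round 4: Ashgrove=31 Greywater=30 → close Greywater (overflow 24)
  30÷1 = 30 each, +1 to first 0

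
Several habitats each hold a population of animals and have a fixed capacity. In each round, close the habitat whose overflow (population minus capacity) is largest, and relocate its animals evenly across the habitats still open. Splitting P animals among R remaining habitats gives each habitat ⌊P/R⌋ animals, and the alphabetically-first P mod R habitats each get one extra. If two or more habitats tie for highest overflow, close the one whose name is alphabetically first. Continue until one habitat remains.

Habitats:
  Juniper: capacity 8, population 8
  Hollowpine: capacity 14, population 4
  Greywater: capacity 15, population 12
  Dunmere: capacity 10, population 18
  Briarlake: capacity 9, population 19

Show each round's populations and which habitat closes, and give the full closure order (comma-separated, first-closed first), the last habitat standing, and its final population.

Closure order: Briarlake, Dunmere, Juniper, Greywater
Last habitat: Hollowpine with 61 animals

Round 1: Briarlake=19 Dunmere=18 Greywater=12 Hollowpine=4 Juniper=8 → close Briarlake (overflow 10)
  19÷4 = 4 each, +1 to first 3
Round 2: Dunmere=23 Greywater=17 Hollowpine=9 Juniper=12 → close Dunmere (overflow 13)
  23÷3 = 7 each, +1 to first 2
Round 3: Greywater=25 Hollowpine=17 Juniper=19 → close Juniper (overflow 11)
  19÷2 = 9 each, +1 to first 1
Round 4: Greywater=35 Hollowpine=26 → close Greywater (overflow 20)
  35÷1 = 35 each, +1 to first 0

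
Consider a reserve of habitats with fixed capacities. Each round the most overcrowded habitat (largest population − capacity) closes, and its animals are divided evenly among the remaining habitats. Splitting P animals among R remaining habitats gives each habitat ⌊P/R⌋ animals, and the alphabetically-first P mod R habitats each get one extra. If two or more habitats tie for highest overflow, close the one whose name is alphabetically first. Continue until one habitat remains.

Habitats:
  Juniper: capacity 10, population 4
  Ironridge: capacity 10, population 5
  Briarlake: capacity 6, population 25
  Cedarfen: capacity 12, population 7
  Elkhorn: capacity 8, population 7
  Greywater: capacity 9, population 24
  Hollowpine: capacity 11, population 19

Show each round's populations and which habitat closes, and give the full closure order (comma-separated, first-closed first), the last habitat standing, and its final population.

Closure order: Briarlake, Greywater, Hollowpine, Elkhorn, Cedarfen, Ironridge
Last habitat: Juniper with 91 animals

Round 1: Briarlake=25 Cedarfen=7 Elkhorn=7 Greywater=24 Hollowpine=19 Ironridge=5 Juniper=4 → close Briarlake (overflow 19)
  25÷6 = 4 each, +1 to first 1
Round 2: Cedarfen=12 Elkhorn=11 Greywater=28 Hollowpine=23 Ironridge=9 Juniper=8 → close Greywater (overflow 19)
  28÷5 = 5 each, +1 to first 3
Round 3: Cedarfen=18 Elkhorn=17 Hollowpine=29 Ironridge=14 Juniper=13 → close Hollowpine (overflow 18)
  29÷4 = 7 each, +1 to first 1
Round 4: Cedarfen=26 Elkhorn=24 Ironridge=21 Juniper=20 → close Elkhorn (overflow 16)
  24÷3 = 8 each, +1 to first 0
Round 5: Cedarfen=34 Ironridge=29 Juniper=28 → close Cedarfen (overflow 22)
  34÷2 = 17 each, +1 to first 0
Round 6: Ironridge=46 Juniper=45 → close Ironridge (overflow 36)
  46÷1 = 46 each, +1 to first 0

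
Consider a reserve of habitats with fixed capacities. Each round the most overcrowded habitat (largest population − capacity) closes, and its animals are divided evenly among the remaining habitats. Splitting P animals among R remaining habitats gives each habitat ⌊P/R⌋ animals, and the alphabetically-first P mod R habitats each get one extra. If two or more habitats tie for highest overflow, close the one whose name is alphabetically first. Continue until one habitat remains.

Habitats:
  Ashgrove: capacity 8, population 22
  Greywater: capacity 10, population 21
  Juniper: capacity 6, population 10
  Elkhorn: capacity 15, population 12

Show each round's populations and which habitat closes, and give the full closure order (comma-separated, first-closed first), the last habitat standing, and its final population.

Round 1: Ashgrove=22 Elkhorn=12 Greywater=21 Juniper=10 → close Ashgrove (overflow 14)
  22÷3 = 7 each, +1 to first 1
Round 2: Elkhorn=20 Greywater=28 Juniper=17 → close Greywater (overflow 18)
  28÷2 = 14 each, +1 to first 0
Round 3: Elkhorn=34 Juniper=31 → close Juniper (overflow 25)
  31÷1 = 31 each, +1 to first 0

Closure order: Ashgrove, Greywater, Juniper
Last habitat: Elkhorn with 65 animals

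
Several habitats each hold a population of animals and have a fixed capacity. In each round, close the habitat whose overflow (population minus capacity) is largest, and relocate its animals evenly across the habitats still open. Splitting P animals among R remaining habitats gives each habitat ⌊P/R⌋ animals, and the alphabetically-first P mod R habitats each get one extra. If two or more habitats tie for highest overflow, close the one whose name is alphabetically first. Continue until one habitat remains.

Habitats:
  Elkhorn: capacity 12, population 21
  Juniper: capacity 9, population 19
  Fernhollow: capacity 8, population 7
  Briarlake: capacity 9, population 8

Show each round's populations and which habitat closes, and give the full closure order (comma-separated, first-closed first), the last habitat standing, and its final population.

Closure order: Juniper, Elkhorn, Briarlake
Last habitat: Fernhollow with 55 animals

Round 1: Briarlake=8 Elkhorn=21 Fernhollow=7 Juniper=19 → close Juniper (overflow 10)
  19÷3 = 6 each, +1 to first 1
Round 2: Briarlake=15 Elkhorn=27 Fernhollow=13 → close Elkhorn (overflow 15)
  27÷2 = 13 each, +1 to first 1
Round 3: Briarlake=29 Fernhollow=26 → close Briarlake (overflow 20)
  29÷1 = 29 each, +1 to first 0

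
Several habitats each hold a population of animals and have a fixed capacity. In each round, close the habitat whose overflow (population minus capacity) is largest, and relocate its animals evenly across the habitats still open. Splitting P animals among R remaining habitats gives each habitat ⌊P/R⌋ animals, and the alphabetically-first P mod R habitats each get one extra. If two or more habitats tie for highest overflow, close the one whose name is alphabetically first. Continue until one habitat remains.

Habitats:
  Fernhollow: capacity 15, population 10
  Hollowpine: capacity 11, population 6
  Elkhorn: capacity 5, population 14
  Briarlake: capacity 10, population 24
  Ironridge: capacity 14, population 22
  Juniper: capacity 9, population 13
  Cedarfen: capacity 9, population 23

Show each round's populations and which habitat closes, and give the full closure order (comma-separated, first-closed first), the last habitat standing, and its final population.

Round 1: Briarlake=24 Cedarfen=23 Elkhorn=14 Fernhollow=10 Hollowpine=6 Ironridge=22 Juniper=13 → close Briarlake (overflow 14)
  24÷6 = 4 each, +1 to first 0
Round 2: Cedarfen=27 Elkhorn=18 Fernhollow=14 Hollowpine=10 Ironridge=26 Juniper=17 → close Cedarfen (overflow 18)
  27÷5 = 5 each, +1 to first 2
Round 3: Elkhorn=24 Fernhollow=20 Hollowpine=15 Ironridge=31 Juniper=22 → close Elkhorn (overflow 19)
  24÷4 = 6 each, +1 to first 0
Round 4: Fernhollow=26 Hollowpine=21 Ironridge=37 Juniper=28 → close Ironridge (overflow 23)
  37÷3 = 12 each, +1 to first 1
Round 5: Fernhollow=39 Hollowpine=33 Juniper=40 → close Juniper (overflow 31)
  40÷2 = 20 each, +1 to first 0
Round 6: Fernhollow=59 Hollowpine=53 → close Fernhollow (overflow 44)
  59÷1 = 59 each, +1 to first 0

Closure order: Briarlake, Cedarfen, Elkhorn, Ironridge, Juniper, Fernhollow
Last habitat: Hollowpine with 112 animals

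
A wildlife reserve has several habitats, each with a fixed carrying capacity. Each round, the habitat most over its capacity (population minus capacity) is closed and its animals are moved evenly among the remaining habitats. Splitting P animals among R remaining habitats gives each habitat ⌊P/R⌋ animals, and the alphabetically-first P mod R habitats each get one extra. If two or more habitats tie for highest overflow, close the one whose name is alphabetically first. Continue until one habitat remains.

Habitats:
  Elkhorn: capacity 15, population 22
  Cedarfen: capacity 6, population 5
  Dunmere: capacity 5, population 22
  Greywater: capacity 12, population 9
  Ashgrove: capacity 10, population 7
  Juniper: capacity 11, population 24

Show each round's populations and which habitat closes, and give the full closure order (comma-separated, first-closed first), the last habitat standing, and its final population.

Closure order: Dunmere, Juniper, Elkhorn, Cedarfen, Ashgrove
Last habitat: Greywater with 89 animals

Round 1: Ashgrove=7 Cedarfen=5 Dunmere=22 Elkhorn=22 Greywater=9 Juniper=24 → close Dunmere (overflow 17)
  22÷5 = 4 each, +1 to first 2
Round 2: Ashgrove=12 Cedarfen=10 Elkhorn=26 Greywater=13 Juniper=28 → close Juniper (overflow 17)
  28÷4 = 7 each, +1 to first 0
Round 3: Ashgrove=19 Cedarfen=17 Elkhorn=33 Greywater=20 → close Elkhorn (overflow 18)
  33÷3 = 11 each, +1 to first 0
Round 4: Ashgrove=30 Cedarfen=28 Greywater=31 → close Cedarfen (overflow 22)
  28÷2 = 14 each, +1 to first 0
Round 5: Ashgrove=44 Greywater=45 → close Ashgrove (overflow 34)
  44÷1 = 44 each, +1 to first 0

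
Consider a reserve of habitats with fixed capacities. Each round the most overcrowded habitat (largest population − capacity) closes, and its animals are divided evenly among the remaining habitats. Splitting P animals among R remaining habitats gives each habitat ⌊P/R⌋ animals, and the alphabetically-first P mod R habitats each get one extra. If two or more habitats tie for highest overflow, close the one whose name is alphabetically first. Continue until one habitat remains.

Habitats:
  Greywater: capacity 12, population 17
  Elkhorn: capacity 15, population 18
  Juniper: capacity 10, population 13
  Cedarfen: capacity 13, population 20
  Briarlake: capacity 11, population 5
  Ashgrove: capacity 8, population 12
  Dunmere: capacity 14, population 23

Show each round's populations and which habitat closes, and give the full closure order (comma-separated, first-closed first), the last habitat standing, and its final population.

Round 1: Ashgrove=12 Briarlake=5 Cedarfen=20 Dunmere=23 Elkhorn=18 Greywater=17 Juniper=13 → close Dunmere (overflow 9)
  23÷6 = 3 each, +1 to first 5
Round 2: Ashgrove=16 Briarlake=9 Cedarfen=24 Elkhorn=22 Greywater=21 Juniper=16 → close Cedarfen (overflow 11)
  24÷5 = 4 each, +1 to first 4
Round 3: Ashgrove=21 Briarlake=14 Elkhorn=27 Greywater=26 Juniper=20 → close Greywater (overflow 14)
  26÷4 = 6 each, +1 to first 2
Round 4: Ashgrove=28 Briarlake=21 Elkhorn=33 Juniper=26 → close Ashgrove (overflow 20)
  28÷3 = 9 each, +1 to first 1
Round 5: Briarlake=31 Elkhorn=42 Juniper=35 → close Elkhorn (overflow 27)
  42÷2 = 21 each, +1 to first 0
Round 6: Briarlake=52 Juniper=56 → close Juniper (overflow 46)
  56÷1 = 56 each, +1 to first 0

Closure order: Dunmere, Cedarfen, Greywater, Ashgrove, Elkhorn, Juniper
Last habitat: Briarlake with 108 animals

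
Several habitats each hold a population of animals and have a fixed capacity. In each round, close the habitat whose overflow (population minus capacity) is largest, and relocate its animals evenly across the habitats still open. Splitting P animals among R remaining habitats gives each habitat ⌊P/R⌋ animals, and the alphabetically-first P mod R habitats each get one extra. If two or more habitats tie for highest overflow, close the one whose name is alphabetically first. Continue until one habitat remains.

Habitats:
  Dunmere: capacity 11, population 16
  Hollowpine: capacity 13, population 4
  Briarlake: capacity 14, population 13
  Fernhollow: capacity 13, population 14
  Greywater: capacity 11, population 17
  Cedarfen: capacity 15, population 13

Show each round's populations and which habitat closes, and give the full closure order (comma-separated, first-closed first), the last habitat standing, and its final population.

Closure order: Greywater, Dunmere, Fernhollow, Briarlake, Cedarfen
Last habitat: Hollowpine with 77 animals

Round 1: Briarlake=13 Cedarfen=13 Dunmere=16 Fernhollow=14 Greywater=17 Hollowpine=4 → close Greywater (overflow 6)
  17÷5 = 3 each, +1 to first 2
Round 2: Briarlake=17 Cedarfen=17 Dunmere=19 Fernhollow=17 Hollowpine=7 → close Dunmere (overflow 8)
  19÷4 = 4 each, +1 to first 3
Round 3: Briarlake=22 Cedarfen=22 Fernhollow=22 Hollowpine=11 → close Fernhollow (overflow 9)
  22÷3 = 7 each, +1 to first 1
Round 4: Briarlake=30 Cedarfen=29 Hollowpine=18 → close Briarlake (overflow 16)
  30÷2 = 15 each, +1 to first 0
Round 5: Cedarfen=44 Hollowpine=33 → close Cedarfen (overflow 29)
  44÷1 = 44 each, +1 to first 0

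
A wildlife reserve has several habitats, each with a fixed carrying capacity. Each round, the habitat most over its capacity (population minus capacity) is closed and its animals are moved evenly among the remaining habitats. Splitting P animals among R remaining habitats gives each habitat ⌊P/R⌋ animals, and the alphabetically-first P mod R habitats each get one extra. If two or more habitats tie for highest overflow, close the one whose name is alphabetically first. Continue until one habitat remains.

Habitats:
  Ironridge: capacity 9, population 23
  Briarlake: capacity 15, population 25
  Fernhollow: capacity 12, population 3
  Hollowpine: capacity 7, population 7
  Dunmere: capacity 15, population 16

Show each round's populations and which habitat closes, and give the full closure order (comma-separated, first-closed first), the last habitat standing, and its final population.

Round 1: Briarlake=25 Dunmere=16 Fernhollow=3 Hollowpine=7 Ironridge=23 → close Ironridge (overflow 14)
  23÷4 = 5 each, +1 to first 3
Round 2: Briarlake=31 Dunmere=22 Fernhollow=9 Hollowpine=12 → close Briarlake (overflow 16)
  31÷3 = 10 each, +1 to first 1
Round 3: Dunmere=33 Fernhollow=19 Hollowpine=22 → close Dunmere (overflow 18)
  33÷2 = 16 each, +1 to first 1
Round 4: Fernhollow=36 Hollowpine=38 → close Hollowpine (overflow 31)
  38÷1 = 38 each, +1 to first 0

Closure order: Ironridge, Briarlake, Dunmere, Hollowpine
Last habitat: Fernhollow with 74 animals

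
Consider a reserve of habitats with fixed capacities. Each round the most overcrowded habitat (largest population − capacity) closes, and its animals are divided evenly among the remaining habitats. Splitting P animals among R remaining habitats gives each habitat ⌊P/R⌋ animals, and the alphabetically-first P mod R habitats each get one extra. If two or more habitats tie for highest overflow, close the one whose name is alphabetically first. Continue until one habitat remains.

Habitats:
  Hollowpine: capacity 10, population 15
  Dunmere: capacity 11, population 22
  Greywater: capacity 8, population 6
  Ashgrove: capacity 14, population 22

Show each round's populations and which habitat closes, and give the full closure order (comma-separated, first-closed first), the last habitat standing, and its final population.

Closure order: Dunmere, Ashgrove, Hollowpine
Last habitat: Greywater with 65 animals

Round 1: Ashgrove=22 Dunmere=22 Greywater=6 Hollowpine=15 → close Dunmere (overflow 11)
  22÷3 = 7 each, +1 to first 1
Round 2: Ashgrove=30 Greywater=13 Hollowpine=22 → close Ashgrove (overflow 16)
  30÷2 = 15 each, +1 to first 0
Round 3: Greywater=28 Hollowpine=37 → close Hollowpine (overflow 27)
  37÷1 = 37 each, +1 to first 0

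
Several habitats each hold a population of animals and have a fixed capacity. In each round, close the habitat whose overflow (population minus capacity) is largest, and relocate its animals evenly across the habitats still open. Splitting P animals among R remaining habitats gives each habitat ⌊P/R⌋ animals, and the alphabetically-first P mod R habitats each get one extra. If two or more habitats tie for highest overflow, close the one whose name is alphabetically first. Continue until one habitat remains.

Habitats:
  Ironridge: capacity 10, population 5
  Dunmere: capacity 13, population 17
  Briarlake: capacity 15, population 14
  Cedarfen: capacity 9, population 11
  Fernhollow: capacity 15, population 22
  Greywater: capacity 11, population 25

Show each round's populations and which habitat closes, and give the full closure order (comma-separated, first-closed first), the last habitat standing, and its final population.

Closure order: Greywater, Fernhollow, Dunmere, Cedarfen, Briarlake
Last habitat: Ironridge with 94 animals

Round 1: Briarlake=14 Cedarfen=11 Dunmere=17 Fernhollow=22 Greywater=25 Ironridge=5 → close Greywater (overflow 14)
  25÷5 = 5 each, +1 to first 0
Round 2: Briarlake=19 Cedarfen=16 Dunmere=22 Fernhollow=27 Ironridge=10 → close Fernhollow (overflow 12)
  27÷4 = 6 each, +1 to first 3
Round 3: Briarlake=26 Cedarfen=23 Dunmere=29 Ironridge=16 → close Dunmere (overflow 16)
  29÷3 = 9 each, +1 to first 2
Round 4: Briarlake=36 Cedarfen=33 Ironridge=25 → close Cedarfen (overflow 24)
  33÷2 = 16 each, +1 to first 1
Round 5: Briarlake=53 Ironridge=41 → close Briarlake (overflow 38)
  53÷1 = 53 each, +1 to first 0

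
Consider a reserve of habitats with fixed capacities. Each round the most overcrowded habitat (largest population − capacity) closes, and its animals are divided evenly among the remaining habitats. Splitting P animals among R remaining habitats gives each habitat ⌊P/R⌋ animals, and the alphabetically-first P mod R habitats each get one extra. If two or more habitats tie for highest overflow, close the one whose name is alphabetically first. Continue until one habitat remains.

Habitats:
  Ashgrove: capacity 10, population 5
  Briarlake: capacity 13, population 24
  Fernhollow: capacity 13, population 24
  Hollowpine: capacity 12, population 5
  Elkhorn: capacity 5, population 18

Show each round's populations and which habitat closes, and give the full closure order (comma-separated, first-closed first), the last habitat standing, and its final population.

Closure order: Elkhorn, Briarlake, Fernhollow, Ashgrove
Last habitat: Hollowpine with 76 animals

Round 1: Ashgrove=5 Briarlake=24 Elkhorn=18 Fernhollow=24 Hollowpine=5 → close Elkhorn (overflow 13)
  18÷4 = 4 each, +1 to first 2
Round 2: Ashgrove=10 Briarlake=29 Fernhollow=28 Hollowpine=9 → close Briarlake (overflow 16)
  29÷3 = 9 each, +1 to first 2
Round 3: Ashgrove=20 Fernhollow=38 Hollowpine=18 → close Fernhollow (overflow 25)
  38÷2 = 19 each, +1 to first 0
Round 4: Ashgrove=39 Hollowpine=37 → close Ashgrove (overflow 29)
  39÷1 = 39 each, +1 to first 0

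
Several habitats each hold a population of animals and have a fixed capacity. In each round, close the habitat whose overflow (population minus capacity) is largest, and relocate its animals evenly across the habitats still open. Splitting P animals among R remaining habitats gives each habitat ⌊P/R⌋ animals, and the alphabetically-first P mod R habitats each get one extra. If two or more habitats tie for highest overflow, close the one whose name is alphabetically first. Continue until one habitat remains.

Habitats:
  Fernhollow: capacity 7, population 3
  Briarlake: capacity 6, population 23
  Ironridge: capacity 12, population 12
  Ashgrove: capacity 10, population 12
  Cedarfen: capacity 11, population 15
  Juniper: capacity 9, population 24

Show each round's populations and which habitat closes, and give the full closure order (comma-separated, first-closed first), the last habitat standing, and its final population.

Round 1: Ashgrove=12 Briarlake=23 Cedarfen=15 Fernhollow=3 Ironridge=12 Juniper=24 → close Briarlake (overflow 17)
  23÷5 = 4 each, +1 to first 3
Round 2: Ashgrove=17 Cedarfen=20 Fernhollow=8 Ironridge=16 Juniper=28 → close Juniper (overflow 19)
  28÷4 = 7 each, +1 to first 0
Round 3: Ashgrove=24 Cedarfen=27 Fernhollow=15 Ironridge=23 → close Cedarfen (overflow 16)
  27÷3 = 9 each, +1 to first 0
Round 4: Ashgrove=33 Fernhollow=24 Ironridge=32 → close Ashgrove (overflow 23)
  33÷2 = 16 each, +1 to first 1
Round 5: Fernhollow=41 Ironridge=48 → close Ironridge (overflow 36)
  48÷1 = 48 each, +1 to first 0

Closure order: Briarlake, Juniper, Cedarfen, Ashgrove, Ironridge
Last habitat: Fernhollow with 89 animals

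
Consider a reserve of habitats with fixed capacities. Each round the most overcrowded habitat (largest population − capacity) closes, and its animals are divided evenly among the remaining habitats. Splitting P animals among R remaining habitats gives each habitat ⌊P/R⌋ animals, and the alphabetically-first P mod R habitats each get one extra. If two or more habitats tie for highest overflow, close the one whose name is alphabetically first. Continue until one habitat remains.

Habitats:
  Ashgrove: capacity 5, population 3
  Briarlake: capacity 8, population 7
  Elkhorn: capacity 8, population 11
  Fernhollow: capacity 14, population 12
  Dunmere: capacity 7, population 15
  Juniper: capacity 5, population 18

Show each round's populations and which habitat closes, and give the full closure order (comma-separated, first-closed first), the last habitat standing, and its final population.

Closure order: Juniper, Dunmere, Elkhorn, Ashgrove, Briarlake
Last habitat: Fernhollow with 66 animals

Round 1: Ashgrove=3 Briarlake=7 Dunmere=15 Elkhorn=11 Fernhollow=12 Juniper=18 → close Juniper (overflow 13)
  18÷5 = 3 each, +1 to first 3
Round 2: Ashgrove=7 Briarlake=11 Dunmere=19 Elkhorn=14 Fernhollow=15 → close Dunmere (overflow 12)
  19÷4 = 4 each, +1 to first 3
Round 3: Ashgrove=12 Briarlake=16 Elkhorn=19 Fernhollow=19 → close Elkhorn (overflow 11)
  19÷3 = 6 each, +1 to first 1
Round 4: Ashgrove=19 Briarlake=22 Fernhollow=25 → close Ashgrove (overflow 14)
  19÷2 = 9 each, +1 to first 1
Round 5: Briarlake=32 Fernhollow=34 → close Briarlake (overflow 24)
  32÷1 = 32 each, +1 to first 0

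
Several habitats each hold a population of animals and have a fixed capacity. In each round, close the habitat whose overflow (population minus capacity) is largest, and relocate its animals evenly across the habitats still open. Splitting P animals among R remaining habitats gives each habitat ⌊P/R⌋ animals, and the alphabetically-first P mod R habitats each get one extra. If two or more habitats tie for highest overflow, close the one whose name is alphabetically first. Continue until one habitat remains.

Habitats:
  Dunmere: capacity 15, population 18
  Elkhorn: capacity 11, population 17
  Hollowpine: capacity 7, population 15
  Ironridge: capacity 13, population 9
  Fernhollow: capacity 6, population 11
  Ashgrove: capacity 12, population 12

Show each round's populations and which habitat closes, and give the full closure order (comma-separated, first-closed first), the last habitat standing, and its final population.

Round 1: Ashgrove=12 Dunmere=18 Elkhorn=17 Fernhollow=11 Hollowpine=15 Ironridge=9 → close Hollowpine (overflow 8)
  15÷5 = 3 each, +1 to first 0
Round 2: Ashgrove=15 Dunmere=21 Elkhorn=20 Fernhollow=14 Ironridge=12 → close Elkhorn (overflow 9)
  20÷4 = 5 each, +1 to first 0
Round 3: Ashgrove=20 Dunmere=26 Fernhollow=19 Ironridge=17 → close Fernhollow (overflow 13)
  19÷3 = 6 each, +1 to first 1
Round 4: Ashgrove=27 Dunmere=32 Ironridge=23 → close Dunmere (overflow 17)
  32÷2 = 16 each, +1 to first 0
Round 5: Ashgrove=43 Ironridge=39 → close Ashgrove (overflow 31)
  43÷1 = 43 each, +1 to first 0

Closure order: Hollowpine, Elkhorn, Fernhollow, Dunmere, Ashgrove
Last habitat: Ironridge with 82 animals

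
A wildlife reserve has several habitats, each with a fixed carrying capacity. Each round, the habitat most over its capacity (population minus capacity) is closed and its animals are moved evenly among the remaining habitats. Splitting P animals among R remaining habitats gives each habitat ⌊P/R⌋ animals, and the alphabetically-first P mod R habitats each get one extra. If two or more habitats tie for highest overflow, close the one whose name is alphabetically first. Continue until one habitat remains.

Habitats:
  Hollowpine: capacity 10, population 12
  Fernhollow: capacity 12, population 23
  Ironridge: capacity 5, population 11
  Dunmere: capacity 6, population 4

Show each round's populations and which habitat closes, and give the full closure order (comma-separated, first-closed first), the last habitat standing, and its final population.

Closure order: Fernhollow, Ironridge, Hollowpine
Last habitat: Dunmere with 50 animals

Round 1: Dunmere=4 Fernhollow=23 Hollowpine=12 Ironridge=11 → close Fernhollow (overflow 11)
  23÷3 = 7 each, +1 to first 2
Round 2: Dunmere=12 Hollowpine=20 Ironridge=18 → close Ironridge (overflow 13)
  18÷2 = 9 each, +1 to first 0
Round 3: Dunmere=21 Hollowpine=29 → close Hollowpine (overflow 19)
  29÷1 = 29 each, +1 to first 0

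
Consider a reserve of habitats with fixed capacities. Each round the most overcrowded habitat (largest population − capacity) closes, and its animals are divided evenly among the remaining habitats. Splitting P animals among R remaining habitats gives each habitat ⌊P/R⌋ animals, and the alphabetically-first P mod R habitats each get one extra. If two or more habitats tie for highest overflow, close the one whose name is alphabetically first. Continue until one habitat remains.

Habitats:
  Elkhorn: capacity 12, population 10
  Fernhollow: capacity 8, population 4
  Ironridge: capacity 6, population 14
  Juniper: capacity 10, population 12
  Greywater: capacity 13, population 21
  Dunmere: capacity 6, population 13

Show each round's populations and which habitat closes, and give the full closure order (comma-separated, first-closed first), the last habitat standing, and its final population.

Closure order: Greywater, Dunmere, Ironridge, Juniper, Elkhorn
Last habitat: Fernhollow with 74 animals

Round 1: Dunmere=13 Elkhorn=10 Fernhollow=4 Greywater=21 Ironridge=14 Juniper=12 → close Greywater (overflow 8)
  21÷5 = 4 each, +1 to first 1
Round 2: Dunmere=18 Elkhorn=14 Fernhollow=8 Ironridge=18 Juniper=16 → close Dunmere (overflow 12)
  18÷4 = 4 each, +1 to first 2
Round 3: Elkhorn=19 Fernhollow=13 Ironridge=22 Juniper=20 → close Ironridge (overflow 16)
  22÷3 = 7 each, +1 to first 1
Round 4: Elkhorn=27 Fernhollow=20 Juniper=27 → close Juniper (overflow 17)
  27÷2 = 13 each, +1 to first 1
Round 5: Elkhorn=41 Fernhollow=33 → close Elkhorn (overflow 29)
  41÷1 = 41 each, +1 to first 0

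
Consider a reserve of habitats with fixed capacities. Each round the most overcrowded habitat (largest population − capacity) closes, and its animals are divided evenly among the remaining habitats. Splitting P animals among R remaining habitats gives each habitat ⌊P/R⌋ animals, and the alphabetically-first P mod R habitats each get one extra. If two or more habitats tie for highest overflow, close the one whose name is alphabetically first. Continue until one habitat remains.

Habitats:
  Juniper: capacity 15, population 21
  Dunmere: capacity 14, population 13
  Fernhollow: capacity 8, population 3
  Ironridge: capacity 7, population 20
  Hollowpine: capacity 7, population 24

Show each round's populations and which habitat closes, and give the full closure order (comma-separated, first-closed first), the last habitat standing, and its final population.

Closure order: Hollowpine, Ironridge, Juniper, Dunmere
Last habitat: Fernhollow with 81 animals

Round 1: Dunmere=13 Fernhollow=3 Hollowpine=24 Ironridge=20 Juniper=21 → close Hollowpine (overflow 17)
  24÷4 = 6 each, +1 to first 0
Round 2: Dunmere=19 Fernhollow=9 Ironridge=26 Juniper=27 → close Ironridge (overflow 19)
  26÷3 = 8 each, +1 to first 2
Round 3: Dunmere=28 Fernhollow=18 Juniper=35 → close Juniper (overflow 20)
  35÷2 = 17 each, +1 to first 1
Round 4: Dunmere=46 Fernhollow=35 → close Dunmere (overflow 32)
  46÷1 = 46 each, +1 to first 0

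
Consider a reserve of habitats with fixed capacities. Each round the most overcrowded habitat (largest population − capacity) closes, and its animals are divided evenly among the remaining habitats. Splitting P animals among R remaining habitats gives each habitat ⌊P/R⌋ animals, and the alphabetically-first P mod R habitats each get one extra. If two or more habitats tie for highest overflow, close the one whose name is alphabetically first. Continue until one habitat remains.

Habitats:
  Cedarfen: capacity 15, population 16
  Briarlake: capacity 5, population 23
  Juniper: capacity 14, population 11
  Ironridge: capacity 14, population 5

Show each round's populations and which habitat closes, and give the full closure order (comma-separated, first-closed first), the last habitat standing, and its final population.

Round 1: Briarlake=23 Cedarfen=16 Ironridge=5 Juniper=11 → close Briarlake (overflow 18)
  23÷3 = 7 each, +1 to first 2
Round 2: Cedarfen=24 Ironridge=13 Juniper=18 → close Cedarfen (overflow 9)
  24÷2 = 12 each, +1 to first 0
Round 3: Ironridge=25 Juniper=30 → close Juniper (overflow 16)
  30÷1 = 30 each, +1 to first 0

Closure order: Briarlake, Cedarfen, Juniper
Last habitat: Ironridge with 55 animals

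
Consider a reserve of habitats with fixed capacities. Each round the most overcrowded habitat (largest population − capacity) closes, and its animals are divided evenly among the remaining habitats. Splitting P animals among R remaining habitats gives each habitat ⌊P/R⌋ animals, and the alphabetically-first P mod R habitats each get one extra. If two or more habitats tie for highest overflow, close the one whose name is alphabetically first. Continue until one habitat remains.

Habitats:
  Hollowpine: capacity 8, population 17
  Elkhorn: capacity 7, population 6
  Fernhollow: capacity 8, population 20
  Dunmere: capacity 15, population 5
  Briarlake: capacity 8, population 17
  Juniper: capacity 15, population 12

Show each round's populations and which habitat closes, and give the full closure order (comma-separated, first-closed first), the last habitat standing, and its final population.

Closure order: Fernhollow, Briarlake, Hollowpine, Elkhorn, Juniper
Last habitat: Dunmere with 77 animals

Round 1: Briarlake=17 Dunmere=5 Elkhorn=6 Fernhollow=20 Hollowpine=17 Juniper=12 → close Fernhollow (overflow 12)
  20÷5 = 4 each, +1 to first 0
Round 2: Briarlake=21 Dunmere=9 Elkhorn=10 Hollowpine=21 Juniper=16 → close Briarlake (overflow 13)
  21÷4 = 5 each, +1 to first 1
Round 3: Dunmere=15 Elkhorn=15 Hollowpine=26 Juniper=21 → close Hollowpine (overflow 18)
  26÷3 = 8 each, +1 to first 2
Round 4: Dunmere=24 Elkhorn=24 Juniper=29 → close Elkhorn (overflow 17)
  24÷2 = 12 each, +1 to first 0
Round 5: Dunmere=36 Juniper=41 → close Juniper (overflow 26)
  41÷1 = 41 each, +1 to first 0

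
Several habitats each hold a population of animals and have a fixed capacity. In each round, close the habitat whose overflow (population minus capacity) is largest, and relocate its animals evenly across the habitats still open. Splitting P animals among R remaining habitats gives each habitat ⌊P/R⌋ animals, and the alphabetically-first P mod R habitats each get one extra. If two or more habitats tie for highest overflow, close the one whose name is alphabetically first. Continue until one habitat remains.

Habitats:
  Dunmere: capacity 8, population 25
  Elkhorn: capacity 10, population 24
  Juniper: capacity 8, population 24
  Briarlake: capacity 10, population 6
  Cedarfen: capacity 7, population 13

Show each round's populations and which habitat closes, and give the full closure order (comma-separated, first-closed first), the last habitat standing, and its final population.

Round 1: Briarlake=6 Cedarfen=13 Dunmere=25 Elkhorn=24 Juniper=24 → close Dunmere (overflow 17)
  25÷4 = 6 each, +1 to first 1
Round 2: Briarlake=13 Cedarfen=19 Elkhorn=30 Juniper=30 → close Juniper (overflow 22)
  30÷3 = 10 each, +1 to first 0
Round 3: Briarlake=23 Cedarfen=29 Elkhorn=40 → close Elkhorn (overflow 30)
  40÷2 = 20 each, +1 to first 0
Round 4: Briarlake=43 Cedarfen=49 → close Cedarfen (overflow 42)
  49÷1 = 49 each, +1 to first 0

Closure order: Dunmere, Juniper, Elkhorn, Cedarfen
Last habitat: Briarlake with 92 animals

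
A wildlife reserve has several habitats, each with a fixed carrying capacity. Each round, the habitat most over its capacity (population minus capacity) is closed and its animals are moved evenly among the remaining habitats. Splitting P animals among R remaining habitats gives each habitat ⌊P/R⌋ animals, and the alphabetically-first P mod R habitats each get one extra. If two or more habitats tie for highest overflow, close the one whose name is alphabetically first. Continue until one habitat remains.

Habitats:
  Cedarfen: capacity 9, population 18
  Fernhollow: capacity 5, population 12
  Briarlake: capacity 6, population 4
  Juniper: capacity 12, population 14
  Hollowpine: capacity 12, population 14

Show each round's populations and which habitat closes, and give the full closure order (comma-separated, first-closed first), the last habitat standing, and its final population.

Round 1: Briarlake=4 Cedarfen=18 Fernhollow=12 Hollowpine=14 Juniper=14 → close Cedarfen (overflow 9)
  18÷4 = 4 each, +1 to first 2
Round 2: Briarlake=9 Fernhollow=17 Hollowpine=18 Juniper=18 → close Fernhollow (overflow 12)
  17÷3 = 5 each, +1 to first 2
Round 3: Briarlake=15 Hollowpine=24 Juniper=23 → close Hollowpine (overflow 12)
  24÷2 = 12 each, +1 to first 0
Round 4: Briarlake=27 Juniper=35 → close Juniper (overflow 23)
  35÷1 = 35 each, +1 to first 0

Closure order: Cedarfen, Fernhollow, Hollowpine, Juniper
Last habitat: Briarlake with 62 animals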